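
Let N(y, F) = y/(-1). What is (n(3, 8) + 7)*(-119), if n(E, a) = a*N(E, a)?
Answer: 2023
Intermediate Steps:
N(y, F) = -y (N(y, F) = y*(-1) = -y)
n(E, a) = -E*a (n(E, a) = a*(-E) = -E*a)
(n(3, 8) + 7)*(-119) = (-1*3*8 + 7)*(-119) = (-24 + 7)*(-119) = -17*(-119) = 2023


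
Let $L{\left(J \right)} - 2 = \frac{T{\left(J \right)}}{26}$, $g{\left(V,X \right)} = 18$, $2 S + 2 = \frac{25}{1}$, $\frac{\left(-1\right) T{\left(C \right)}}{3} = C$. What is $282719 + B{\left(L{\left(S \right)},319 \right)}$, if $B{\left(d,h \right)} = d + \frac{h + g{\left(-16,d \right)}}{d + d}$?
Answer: $\frac{515005429}{1820} \approx 2.8297 \cdot 10^{5}$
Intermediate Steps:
$T{\left(C \right)} = - 3 C$
$S = \frac{23}{2}$ ($S = -1 + \frac{25 \cdot 1^{-1}}{2} = -1 + \frac{25 \cdot 1}{2} = -1 + \frac{1}{2} \cdot 25 = -1 + \frac{25}{2} = \frac{23}{2} \approx 11.5$)
$L{\left(J \right)} = 2 - \frac{3 J}{26}$ ($L{\left(J \right)} = 2 + \frac{\left(-3\right) J}{26} = 2 + - 3 J \frac{1}{26} = 2 - \frac{3 J}{26}$)
$B{\left(d,h \right)} = d + \frac{18 + h}{2 d}$ ($B{\left(d,h \right)} = d + \frac{h + 18}{d + d} = d + \frac{18 + h}{2 d}$)
$282719 + B{\left(L{\left(S \right)},319 \right)} = 282719 + \frac{9 + \left(2 - \frac{69}{52}\right)^{2} + \frac{1}{2} \cdot 319}{2 - \frac{69}{52}} = 282719 + \frac{9 + \left(2 - \frac{69}{52}\right)^{2} + \frac{319}{2}}{2 - \frac{69}{52}} = 282719 + \frac{9 + \left(\frac{35}{52}\right)^{2} + \frac{319}{2}}{\frac{35}{52}} = 282719 + \frac{52 \left(9 + \frac{1225}{2704} + \frac{319}{2}\right)}{35} = 282719 + \frac{52}{35} \cdot \frac{456849}{2704} = 282719 + \frac{456849}{1820} = \frac{515005429}{1820}$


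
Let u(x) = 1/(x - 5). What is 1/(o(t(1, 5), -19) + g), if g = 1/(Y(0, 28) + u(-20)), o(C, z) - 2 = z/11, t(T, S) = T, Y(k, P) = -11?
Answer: 3036/553 ≈ 5.4901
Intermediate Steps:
u(x) = 1/(-5 + x)
o(C, z) = 2 + z/11
g = -25/276 (g = 1/(-11 + 1/(-5 - 20)) = 1/(-11 + 1/(-25)) = 1/(-11 - 1/25) = 1/(-276/25) = -25/276 ≈ -0.090580)
1/(o(t(1, 5), -19) + g) = 1/((2 + (1/11)*(-19)) - 25/276) = 1/((2 - 19/11) - 25/276) = 1/(3/11 - 25/276) = 1/(553/3036) = 3036/553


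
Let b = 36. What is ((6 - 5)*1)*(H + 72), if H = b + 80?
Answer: 188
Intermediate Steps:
H = 116 (H = 36 + 80 = 116)
((6 - 5)*1)*(H + 72) = ((6 - 5)*1)*(116 + 72) = (1*1)*188 = 1*188 = 188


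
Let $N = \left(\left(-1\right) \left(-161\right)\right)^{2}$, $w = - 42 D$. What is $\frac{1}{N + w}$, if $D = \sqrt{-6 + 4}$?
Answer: $\frac{529}{13712281} + \frac{6 i \sqrt{2}}{95985967} \approx 3.8579 \cdot 10^{-5} + 8.8401 \cdot 10^{-8} i$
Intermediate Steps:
$D = i \sqrt{2}$ ($D = \sqrt{-2} = i \sqrt{2} \approx 1.4142 i$)
$w = - 42 i \sqrt{2} \approx - 59.397 i$
$N = 25921$ ($N = 161^{2} = 25921$)
$\frac{1}{N + w} = \frac{1}{25921 - 42 i \sqrt{2}}$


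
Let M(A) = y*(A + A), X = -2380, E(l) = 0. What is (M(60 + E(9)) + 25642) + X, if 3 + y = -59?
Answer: 15822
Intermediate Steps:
y = -62 (y = -3 - 59 = -62)
M(A) = -124*A (M(A) = -62*(A + A) = -124*A)
(M(60 + E(9)) + 25642) + X = (-124*(60 + 0) + 25642) - 2380 = (-124*60 + 25642) - 2380 = (-7440 + 25642) - 2380 = 18202 - 2380 = 15822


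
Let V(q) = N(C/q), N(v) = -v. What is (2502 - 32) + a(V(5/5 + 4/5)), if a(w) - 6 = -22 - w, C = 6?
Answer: 7372/3 ≈ 2457.3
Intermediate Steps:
V(q) = -6/q
a(w) = -16 - w (a(w) = 6 + (-22 - w) = -16 - w)
(2502 - 32) + a(V(5/5 + 4/5)) = (2502 - 32) + (-16 - (-6)/(5/5 + 4/5)) = 2470 + (-16 - (-6)/(5*(⅕) + 4*(⅕))) = 2470 + (-16 - (-6)/(1 + ⅘)) = 2470 + (-16 - (-6)/9/5) = 2470 + (-16 - (-6)*5/9) = 2470 + (-16 - 1*(-10/3)) = 2470 + (-16 + 10/3) = 2470 - 38/3 = 7372/3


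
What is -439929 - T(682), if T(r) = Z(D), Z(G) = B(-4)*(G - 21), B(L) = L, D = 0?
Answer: -440013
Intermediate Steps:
Z(G) = 84 - 4*G (Z(G) = -4*(G - 21) = -4*(-21 + G) = 84 - 4*G)
T(r) = 84 (T(r) = 84 - 4*0 = 84 + 0 = 84)
-439929 - T(682) = -439929 - 1*84 = -439929 - 84 = -440013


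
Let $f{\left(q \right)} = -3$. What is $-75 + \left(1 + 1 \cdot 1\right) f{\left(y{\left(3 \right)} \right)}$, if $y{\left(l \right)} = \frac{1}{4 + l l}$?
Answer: $-81$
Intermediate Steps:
$y{\left(l \right)} = \frac{1}{4 + l^{2}}$
$-75 + \left(1 + 1 \cdot 1\right) f{\left(y{\left(3 \right)} \right)} = -75 + \left(1 + 1 \cdot 1\right) \left(-3\right) = -75 + \left(1 + 1\right) \left(-3\right) = -75 + 2 \left(-3\right) = -75 - 6 = -81$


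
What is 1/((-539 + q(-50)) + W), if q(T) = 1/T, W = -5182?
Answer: -50/286051 ≈ -0.00017479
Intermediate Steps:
1/((-539 + q(-50)) + W) = 1/((-539 + 1/(-50)) - 5182) = 1/((-539 - 1/50) - 5182) = 1/(-26951/50 - 5182) = 1/(-286051/50) = -50/286051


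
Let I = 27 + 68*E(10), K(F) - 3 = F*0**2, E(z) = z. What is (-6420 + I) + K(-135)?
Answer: -5710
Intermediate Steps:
K(F) = 3 (K(F) = 3 + F*0**2 = 3 + F*0 = 3 + 0 = 3)
I = 707 (I = 27 + 68*10 = 27 + 680 = 707)
(-6420 + I) + K(-135) = (-6420 + 707) + 3 = -5713 + 3 = -5710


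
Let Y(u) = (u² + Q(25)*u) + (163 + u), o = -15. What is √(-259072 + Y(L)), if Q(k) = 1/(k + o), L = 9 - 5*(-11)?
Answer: I*√6368565/5 ≈ 504.72*I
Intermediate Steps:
L = 64 (L = 9 + 55 = 64)
Q(k) = 1/(-15 + k) (Q(k) = 1/(k - 15) = 1/(-15 + k))
Y(u) = 163 + u² + 11*u/10 (Y(u) = (u² + u/(-15 + 25)) + (163 + u) = (u² + u/10) + (163 + u) = 163 + u² + 11*u/10)
√(-259072 + Y(L)) = √(-259072 + (163 + 64² + (11/10)*64)) = √(-259072 + (163 + 4096 + 352/5)) = √(-259072 + 21647/5) = √(-1273713/5) = I*√6368565/5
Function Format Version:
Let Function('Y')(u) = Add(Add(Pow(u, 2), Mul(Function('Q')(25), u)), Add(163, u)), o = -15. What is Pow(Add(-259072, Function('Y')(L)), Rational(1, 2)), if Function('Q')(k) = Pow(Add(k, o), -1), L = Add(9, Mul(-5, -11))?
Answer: Mul(Rational(1, 5), I, Pow(6368565, Rational(1, 2))) ≈ Mul(504.72, I)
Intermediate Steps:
L = 64 (L = Add(9, 55) = 64)
Function('Q')(k) = Pow(Add(-15, k), -1) (Function('Q')(k) = Pow(Add(k, -15), -1) = Pow(Add(-15, k), -1))
Function('Y')(u) = Add(163, Pow(u, 2), Mul(Rational(11, 10), u)) (Function('Y')(u) = Add(Add(Pow(u, 2), Mul(Pow(Add(-15, 25), -1), u)), Add(163, u)) = Add(Add(Pow(u, 2), Mul(Pow(10, -1), u)), Add(163, u)) = Add(Add(Pow(u, 2), Mul(Rational(1, 10), u)), Add(163, u)) = Add(163, Pow(u, 2), Mul(Rational(11, 10), u)))
Pow(Add(-259072, Function('Y')(L)), Rational(1, 2)) = Pow(Add(-259072, Add(163, Pow(64, 2), Mul(Rational(11, 10), 64))), Rational(1, 2)) = Pow(Add(-259072, Add(163, 4096, Rational(352, 5))), Rational(1, 2)) = Pow(Add(-259072, Rational(21647, 5)), Rational(1, 2)) = Pow(Rational(-1273713, 5), Rational(1, 2)) = Mul(Rational(1, 5), I, Pow(6368565, Rational(1, 2)))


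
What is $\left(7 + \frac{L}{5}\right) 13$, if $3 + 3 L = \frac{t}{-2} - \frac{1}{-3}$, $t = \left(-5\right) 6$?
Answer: $\frac{4576}{45} \approx 101.69$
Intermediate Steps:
$t = -30$
$L = \frac{37}{9}$ ($L = -1 + \frac{- \frac{30}{-2} - \frac{1}{-3}}{3} = -1 + \frac{\left(-30\right) \left(- \frac{1}{2}\right) - - \frac{1}{3}}{3} = -1 + \frac{15 + \frac{1}{3}}{3} = -1 + \frac{1}{3} \cdot \frac{46}{3} = -1 + \frac{46}{9} = \frac{37}{9} \approx 4.1111$)
$\left(7 + \frac{L}{5}\right) 13 = \left(7 + \frac{37}{9 \cdot 5}\right) 13 = \left(7 + \frac{37}{9} \cdot \frac{1}{5}\right) 13 = \left(7 + \frac{37}{45}\right) 13 = \frac{352}{45} \cdot 13 = \frac{4576}{45}$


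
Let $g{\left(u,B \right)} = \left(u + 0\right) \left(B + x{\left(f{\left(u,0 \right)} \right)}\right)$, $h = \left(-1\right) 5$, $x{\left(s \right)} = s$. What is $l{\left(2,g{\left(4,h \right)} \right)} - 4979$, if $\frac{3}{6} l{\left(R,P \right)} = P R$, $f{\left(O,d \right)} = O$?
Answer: $-4995$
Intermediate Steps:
$h = -5$
$g{\left(u,B \right)} = u \left(B + u\right)$ ($g{\left(u,B \right)} = \left(u + 0\right) \left(B + u\right) = u \left(B + u\right)$)
$l{\left(R,P \right)} = 2 P R$
$l{\left(2,g{\left(4,h \right)} \right)} - 4979 = 2 \cdot 4 \left(-5 + 4\right) 2 - 4979 = 2 \cdot 4 \left(-1\right) 2 - 4979 = 2 \left(-4\right) 2 - 4979 = -16 - 4979 = -4995$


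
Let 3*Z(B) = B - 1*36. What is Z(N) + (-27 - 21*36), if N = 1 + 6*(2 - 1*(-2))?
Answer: -2360/3 ≈ -786.67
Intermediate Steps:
N = 25 (N = 1 + 6*(2 + 2) = 1 + 6*4 = 1 + 24 = 25)
Z(B) = -12 + B/3 (Z(B) = (B - 1*36)/3 = (B - 36)/3 = (-36 + B)/3 = -12 + B/3)
Z(N) + (-27 - 21*36) = (-12 + (⅓)*25) + (-27 - 21*36) = (-12 + 25/3) + (-27 - 756) = -11/3 - 783 = -2360/3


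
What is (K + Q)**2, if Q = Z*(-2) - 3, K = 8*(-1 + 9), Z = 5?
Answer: 2601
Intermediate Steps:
K = 64 (K = 8*8 = 64)
Q = -13 (Q = 5*(-2) - 3 = -10 - 3 = -13)
(K + Q)**2 = (64 - 13)**2 = 51**2 = 2601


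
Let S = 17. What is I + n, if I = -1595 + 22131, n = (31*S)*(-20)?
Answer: 9996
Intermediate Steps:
n = -10540 (n = (31*17)*(-20) = 527*(-20) = -10540)
I = 20536
I + n = 20536 - 10540 = 9996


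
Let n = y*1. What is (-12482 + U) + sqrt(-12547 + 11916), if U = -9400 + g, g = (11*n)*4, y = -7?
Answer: -22190 + I*sqrt(631) ≈ -22190.0 + 25.12*I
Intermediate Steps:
n = -7 (n = -7*1 = -7)
g = -308 (g = (11*(-7))*4 = -77*4 = -308)
U = -9708 (U = -9400 - 308 = -9708)
(-12482 + U) + sqrt(-12547 + 11916) = (-12482 - 9708) + sqrt(-12547 + 11916) = -22190 + sqrt(-631) = -22190 + I*sqrt(631)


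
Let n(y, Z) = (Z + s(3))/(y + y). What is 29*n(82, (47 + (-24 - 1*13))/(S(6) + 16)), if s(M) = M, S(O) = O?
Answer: 551/902 ≈ 0.61086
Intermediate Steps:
n(y, Z) = (3 + Z)/(2*y) (n(y, Z) = (Z + 3)/(y + y) = (3 + Z)/((2*y)) = (3 + Z)*(1/(2*y)) = (3 + Z)/(2*y))
29*n(82, (47 + (-24 - 1*13))/(S(6) + 16)) = 29*((½)*(3 + (47 + (-24 - 1*13))/(6 + 16))/82) = 29*((½)*(1/82)*(3 + (47 + (-24 - 13))/22)) = 29*((½)*(1/82)*(3 + (47 - 37)*(1/22))) = 29*((½)*(1/82)*(3 + 10*(1/22))) = 29*((½)*(1/82)*(3 + 5/11)) = 29*((½)*(1/82)*(38/11)) = 29*(19/902) = 551/902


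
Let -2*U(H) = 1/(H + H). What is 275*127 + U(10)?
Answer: 1396999/40 ≈ 34925.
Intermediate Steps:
U(H) = -1/(4*H) (U(H) = -1/(2*(H + H)) = -1/(2*H)/2 = -1/(4*H))
275*127 + U(10) = 275*127 - ¼/10 = 34925 - ¼*⅒ = 34925 - 1/40 = 1396999/40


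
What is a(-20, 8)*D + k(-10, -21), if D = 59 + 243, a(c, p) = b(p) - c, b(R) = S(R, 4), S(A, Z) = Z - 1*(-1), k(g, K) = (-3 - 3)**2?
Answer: 7586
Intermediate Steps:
k(g, K) = 36 (k(g, K) = (-6)**2 = 36)
S(A, Z) = 1 + Z (S(A, Z) = Z + 1 = 1 + Z)
b(R) = 5 (b(R) = 1 + 4 = 5)
a(c, p) = 5 - c
D = 302
a(-20, 8)*D + k(-10, -21) = (5 - 1*(-20))*302 + 36 = (5 + 20)*302 + 36 = 25*302 + 36 = 7550 + 36 = 7586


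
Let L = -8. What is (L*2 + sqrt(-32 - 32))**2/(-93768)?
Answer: -8/3907 + 32*I/11721 ≈ -0.0020476 + 0.0027301*I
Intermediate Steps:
(L*2 + sqrt(-32 - 32))**2/(-93768) = (-8*2 + sqrt(-32 - 32))**2/(-93768) = (-16 + sqrt(-64))**2*(-1/93768) = (-16 + 8*I)**2*(-1/93768) = -(-16 + 8*I)**2/93768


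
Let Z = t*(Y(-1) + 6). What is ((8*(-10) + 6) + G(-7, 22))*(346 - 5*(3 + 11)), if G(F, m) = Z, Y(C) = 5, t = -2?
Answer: -26496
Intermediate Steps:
Z = -22 (Z = -2*(5 + 6) = -2*11 = -22)
G(F, m) = -22
((8*(-10) + 6) + G(-7, 22))*(346 - 5*(3 + 11)) = ((8*(-10) + 6) - 22)*(346 - 5*(3 + 11)) = ((-80 + 6) - 22)*(346 - 5*14) = (-74 - 22)*(346 - 70) = -96*276 = -26496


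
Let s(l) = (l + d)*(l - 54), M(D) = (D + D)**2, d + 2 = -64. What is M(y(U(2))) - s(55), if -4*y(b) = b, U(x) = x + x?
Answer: 15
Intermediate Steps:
U(x) = 2*x
d = -66 (d = -2 - 64 = -66)
y(b) = -b/4
M(D) = 4*D**2 (M(D) = (2*D)**2 = 4*D**2)
s(l) = (-66 + l)*(-54 + l) (s(l) = (l - 66)*(l - 54) = (-66 + l)*(-54 + l))
M(y(U(2))) - s(55) = 4*(-2/2)**2 - (3564 + 55**2 - 120*55) = 4*(-1/4*4)**2 - (3564 + 3025 - 6600) = 4*(-1)**2 - 1*(-11) = 4*1 + 11 = 4 + 11 = 15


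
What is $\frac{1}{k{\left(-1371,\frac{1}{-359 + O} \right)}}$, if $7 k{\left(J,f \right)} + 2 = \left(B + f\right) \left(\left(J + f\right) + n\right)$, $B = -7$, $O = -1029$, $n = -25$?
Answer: $\frac{13485808}{18824282245} \approx 0.0007164$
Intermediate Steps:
$k{\left(J,f \right)} = - \frac{2}{7} + \frac{\left(-7 + f\right) \left(-25 + J + f\right)}{7}$ ($k{\left(J,f \right)} = - \frac{2}{7} + \frac{\left(-7 + f\right) \left(\left(J + f\right) - 25\right)}{7} = - \frac{2}{7} + \frac{\left(-7 + f\right) \left(-25 + J + f\right)}{7}$)
$\frac{1}{k{\left(-1371,\frac{1}{-359 + O} \right)}} = \frac{1}{\frac{173}{7} - -1371 - \frac{32}{7 \left(-359 - 1029\right)} + \frac{\left(\frac{1}{-359 - 1029}\right)^{2}}{7} + \frac{1}{7} \left(-1371\right) \frac{1}{-359 - 1029}} = \frac{1}{\frac{173}{7} + 1371 - \frac{32}{7 \left(-1388\right)} + \frac{\left(\frac{1}{-1388}\right)^{2}}{7} + \frac{1}{7} \left(-1371\right) \frac{1}{-1388}} = \frac{1}{\frac{173}{7} + 1371 - - \frac{8}{2429} + \frac{\left(- \frac{1}{1388}\right)^{2}}{7} + \frac{1}{7} \left(-1371\right) \left(- \frac{1}{1388}\right)} = \frac{1}{\frac{173}{7} + 1371 + \frac{8}{2429} + \frac{1}{7} \cdot \frac{1}{1926544} + \frac{1371}{9716}} = \frac{1}{\frac{173}{7} + 1371 + \frac{8}{2429} + \frac{1}{13485808} + \frac{1371}{9716}} = \frac{1}{\frac{18824282245}{13485808}} = \frac{13485808}{18824282245}$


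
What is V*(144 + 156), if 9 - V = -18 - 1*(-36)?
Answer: -2700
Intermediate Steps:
V = -9 (V = 9 - (-18 - 1*(-36)) = 9 - (-18 + 36) = 9 - 1*18 = 9 - 18 = -9)
V*(144 + 156) = -9*(144 + 156) = -9*300 = -2700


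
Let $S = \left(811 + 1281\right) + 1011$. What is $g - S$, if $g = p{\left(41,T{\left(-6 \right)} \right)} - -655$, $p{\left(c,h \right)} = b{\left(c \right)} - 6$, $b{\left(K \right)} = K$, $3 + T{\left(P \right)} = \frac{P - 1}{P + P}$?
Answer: $-2413$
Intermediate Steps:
$T{\left(P \right)} = -3 + \frac{-1 + P}{2 P}$ ($T{\left(P \right)} = -3 + \frac{P - 1}{P + P} = -3 + \frac{-1 + P}{2 P}$)
$p{\left(c,h \right)} = -6 + c$ ($p{\left(c,h \right)} = c - 6 = -6 + c$)
$S = 3103$ ($S = 2092 + 1011 = 3103$)
$g = 690$ ($g = \left(-6 + 41\right) - -655 = 35 + 655 = 690$)
$g - S = 690 - 3103 = -2413$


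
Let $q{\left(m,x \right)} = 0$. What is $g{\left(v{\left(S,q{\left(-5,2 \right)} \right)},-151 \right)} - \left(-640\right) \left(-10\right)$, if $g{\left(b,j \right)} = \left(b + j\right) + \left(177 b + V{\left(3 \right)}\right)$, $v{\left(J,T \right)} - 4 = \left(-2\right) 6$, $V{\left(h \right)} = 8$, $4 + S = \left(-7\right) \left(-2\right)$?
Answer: $-7967$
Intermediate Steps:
$S = 10$ ($S = -4 - -14 = -4 + 14 = 10$)
$v{\left(J,T \right)} = -8$ ($v{\left(J,T \right)} = 4 - 12 = -8$)
$g{\left(b,j \right)} = 8 + j + 178 b$ ($g{\left(b,j \right)} = \left(b + j\right) + \left(177 b + 8\right) = \left(b + j\right) + \left(8 + 177 b\right) = 8 + j + 178 b$)
$g{\left(v{\left(S,q{\left(-5,2 \right)} \right)},-151 \right)} - \left(-640\right) \left(-10\right) = \left(8 - 151 + 178 \left(-8\right)\right) - \left(-640\right) \left(-10\right) = \left(8 - 151 - 1424\right) - 6400 = -1567 - 6400 = -7967$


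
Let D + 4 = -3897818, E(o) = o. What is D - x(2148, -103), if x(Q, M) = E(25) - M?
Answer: -3897950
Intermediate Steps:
x(Q, M) = 25 - M
D = -3897822 (D = -4 - 3897818 = -3897822)
D - x(2148, -103) = -3897822 - (25 - 1*(-103)) = -3897822 - (25 + 103) = -3897822 - 1*128 = -3897822 - 128 = -3897950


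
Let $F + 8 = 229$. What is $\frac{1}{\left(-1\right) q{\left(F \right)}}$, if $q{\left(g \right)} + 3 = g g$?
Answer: $- \frac{1}{48838} \approx -2.0476 \cdot 10^{-5}$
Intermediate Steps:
$F = 221$ ($F = -8 + 229 = 221$)
$q{\left(g \right)} = -3 + g^{2}$ ($q{\left(g \right)} = -3 + g g = -3 + g^{2}$)
$\frac{1}{\left(-1\right) q{\left(F \right)}} = \frac{1}{\left(-1\right) \left(-3 + 221^{2}\right)} = \frac{1}{\left(-1\right) \left(-3 + 48841\right)} = \frac{1}{\left(-1\right) 48838} = \frac{1}{-48838} = - \frac{1}{48838}$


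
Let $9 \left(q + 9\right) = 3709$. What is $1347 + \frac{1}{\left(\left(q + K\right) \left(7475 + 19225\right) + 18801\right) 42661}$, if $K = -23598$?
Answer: $\frac{106760415408898296}{79257917898217} \approx 1347.0$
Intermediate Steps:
$q = \frac{3628}{9}$ ($q = -9 + \frac{1}{9} \cdot 3709 = -9 + \frac{3709}{9} = \frac{3628}{9} \approx 403.11$)
$1347 + \frac{1}{\left(\left(q + K\right) \left(7475 + 19225\right) + 18801\right) 42661} = 1347 + \frac{1}{\left(\left(\frac{3628}{9} - 23598\right) \left(7475 + 19225\right) + 18801\right) 42661} = 1347 + \frac{1}{\left(- \frac{208754}{9}\right) 26700 + 18801} \cdot \frac{1}{42661} = 1347 + \frac{1}{- \frac{1857910600}{3} + 18801} \cdot \frac{1}{42661} = 1347 + \frac{1}{- \frac{1857854197}{3}} \cdot \frac{1}{42661} = 1347 - \frac{3}{79257917898217} = \frac{106760415408898296}{79257917898217}$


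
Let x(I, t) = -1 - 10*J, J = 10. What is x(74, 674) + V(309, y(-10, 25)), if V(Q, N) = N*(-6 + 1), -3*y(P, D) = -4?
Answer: -323/3 ≈ -107.67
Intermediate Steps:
x(I, t) = -101 (x(I, t) = -1 - 10*10 = -1 - 100 = -101)
y(P, D) = 4/3 (y(P, D) = -1/3*(-4) = 4/3)
V(Q, N) = -5*N (V(Q, N) = N*(-5) = -5*N)
x(74, 674) + V(309, y(-10, 25)) = -101 - 5*4/3 = -101 - 20/3 = -323/3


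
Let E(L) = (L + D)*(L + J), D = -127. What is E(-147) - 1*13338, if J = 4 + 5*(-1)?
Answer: 27214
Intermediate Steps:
J = -1 (J = 4 - 5 = -1)
E(L) = (-1 + L)*(-127 + L) (E(L) = (L - 127)*(L - 1) = (-127 + L)*(-1 + L) = (-1 + L)*(-127 + L))
E(-147) - 1*13338 = (127 + (-147)² - 128*(-147)) - 1*13338 = (127 + 21609 + 18816) - 13338 = 40552 - 13338 = 27214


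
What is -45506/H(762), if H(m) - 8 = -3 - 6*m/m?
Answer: 45506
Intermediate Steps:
H(m) = -1 (H(m) = 8 + (-3 - 6*m/m) = 8 + (-3 - 6*1) = 8 + (-3 - 6) = 8 - 9 = -1)
-45506/H(762) = -45506/(-1) = -45506*(-1) = 45506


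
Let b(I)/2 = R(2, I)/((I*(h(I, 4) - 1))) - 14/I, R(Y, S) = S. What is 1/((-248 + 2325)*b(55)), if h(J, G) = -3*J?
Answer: -4565/4941183 ≈ -0.00092387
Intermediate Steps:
b(I) = -28/I + 2/(-1 - 3*I) (b(I) = 2*(I/((I*(-3*I - 1))) - 14/I) = 2*(I/((I*(-1 - 3*I))) - 14/I) = 2*(I*(1/(I*(-1 - 3*I))) - 14/I) = 2*(1/(-1 - 3*I) - 14/I) = -28/I + 2/(-1 - 3*I))
1/((-248 + 2325)*b(55)) = 1/((-248 + 2325)*((2*(-14 - 43*55)/(55*(1 + 3*55))))) = 1/(2077*((2*(1/55)*(-14 - 2365)/(1 + 165)))) = 1/(2077*((2*(1/55)*(-2379)/166))) = 1/(2077*((2*(1/55)*(1/166)*(-2379)))) = 1/(2077*(-2379/4565)) = (1/2077)*(-4565/2379) = -4565/4941183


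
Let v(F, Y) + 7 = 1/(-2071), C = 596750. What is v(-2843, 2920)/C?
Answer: -659/56175875 ≈ -1.1731e-5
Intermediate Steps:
v(F, Y) = -14498/2071 (v(F, Y) = -7 + 1/(-2071) = -7 - 1/2071 = -14498/2071)
v(-2843, 2920)/C = -14498/2071/596750 = -14498/2071*1/596750 = -659/56175875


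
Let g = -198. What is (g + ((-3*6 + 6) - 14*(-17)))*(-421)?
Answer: -11788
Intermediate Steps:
(g + ((-3*6 + 6) - 14*(-17)))*(-421) = (-198 + ((-3*6 + 6) - 14*(-17)))*(-421) = (-198 + ((-18 + 6) + 238))*(-421) = (-198 + (-12 + 238))*(-421) = (-198 + 226)*(-421) = 28*(-421) = -11788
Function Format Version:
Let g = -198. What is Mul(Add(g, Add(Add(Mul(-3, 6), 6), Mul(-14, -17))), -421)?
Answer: -11788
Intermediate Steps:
Mul(Add(g, Add(Add(Mul(-3, 6), 6), Mul(-14, -17))), -421) = Mul(Add(-198, Add(Add(Mul(-3, 6), 6), Mul(-14, -17))), -421) = Mul(Add(-198, Add(Add(-18, 6), 238)), -421) = Mul(Add(-198, Add(-12, 238)), -421) = Mul(Add(-198, 226), -421) = Mul(28, -421) = -11788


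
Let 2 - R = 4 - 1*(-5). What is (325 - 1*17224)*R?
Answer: 118293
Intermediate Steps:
R = -7 (R = 2 - (4 - 1*(-5)) = 2 - (4 + 5) = 2 - 1*9 = 2 - 9 = -7)
(325 - 1*17224)*R = (325 - 1*17224)*(-7) = (325 - 17224)*(-7) = -16899*(-7) = 118293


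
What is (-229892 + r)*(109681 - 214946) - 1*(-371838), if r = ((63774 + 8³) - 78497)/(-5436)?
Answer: 14616605530237/604 ≈ 2.4200e+10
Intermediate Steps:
r = 1579/604 (r = ((63774 + 512) - 78497)*(-1/5436) = (64286 - 78497)*(-1/5436) = -14211*(-1/5436) = 1579/604 ≈ 2.6142)
(-229892 + r)*(109681 - 214946) - 1*(-371838) = (-229892 + 1579/604)*(109681 - 214946) - 1*(-371838) = -138853189/604*(-105265) + 371838 = 14616380940085/604 + 371838 = 14616605530237/604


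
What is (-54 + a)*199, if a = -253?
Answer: -61093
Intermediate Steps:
(-54 + a)*199 = (-54 - 253)*199 = -307*199 = -61093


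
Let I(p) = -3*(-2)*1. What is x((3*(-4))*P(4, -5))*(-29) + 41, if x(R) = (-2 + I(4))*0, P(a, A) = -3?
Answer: 41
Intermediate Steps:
I(p) = 6 (I(p) = 6*1 = 6)
x(R) = 0 (x(R) = (-2 + 6)*0 = 4*0 = 0)
x((3*(-4))*P(4, -5))*(-29) + 41 = 0*(-29) + 41 = 0 + 41 = 41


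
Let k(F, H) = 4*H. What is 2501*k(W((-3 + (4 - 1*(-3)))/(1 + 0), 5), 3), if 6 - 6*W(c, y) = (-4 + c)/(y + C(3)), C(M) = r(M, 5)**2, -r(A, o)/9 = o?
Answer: 30012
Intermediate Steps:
r(A, o) = -9*o
C(M) = 2025 (C(M) = (-9*5)**2 = (-45)**2 = 2025)
W(c, y) = 1 - (-4 + c)/(6*(2025 + y)) (W(c, y) = 1 - (-4 + c)/(6*(y + 2025)) = 1 - (-4 + c)/(6*(2025 + y)))
2501*k(W((-3 + (4 - 1*(-3)))/(1 + 0), 5), 3) = 2501*(4*3) = 2501*12 = 30012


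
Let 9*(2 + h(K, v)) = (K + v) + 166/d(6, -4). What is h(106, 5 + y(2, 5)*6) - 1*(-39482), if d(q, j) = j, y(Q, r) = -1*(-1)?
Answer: 710791/18 ≈ 39488.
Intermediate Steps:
y(Q, r) = 1
h(K, v) = -119/18 + K/9 + v/9 (h(K, v) = -2 + ((K + v) + 166/(-4))/9 = -2 + ((K + v) + 166*(-¼))/9 = -2 + ((K + v) - 83/2)/9 = -2 + (-83/2 + K + v)/9 = -2 + (-83/18 + K/9 + v/9) = -119/18 + K/9 + v/9)
h(106, 5 + y(2, 5)*6) - 1*(-39482) = (-119/18 + (⅑)*106 + (5 + 1*6)/9) - 1*(-39482) = (-119/18 + 106/9 + (5 + 6)/9) + 39482 = (-119/18 + 106/9 + (⅑)*11) + 39482 = (-119/18 + 106/9 + 11/9) + 39482 = 115/18 + 39482 = 710791/18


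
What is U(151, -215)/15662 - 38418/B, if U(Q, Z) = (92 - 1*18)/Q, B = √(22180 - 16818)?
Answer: 37/1182481 - 19209*√5362/2681 ≈ -524.65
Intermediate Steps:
B = √5362 ≈ 73.226
U(Q, Z) = 74/Q (U(Q, Z) = (92 - 18)/Q = 74/Q)
U(151, -215)/15662 - 38418/B = (74/151)/15662 - 38418*√5362/5362 = (74*(1/151))*(1/15662) - 19209*√5362/2681 = (74/151)*(1/15662) - 19209*√5362/2681 = 37/1182481 - 19209*√5362/2681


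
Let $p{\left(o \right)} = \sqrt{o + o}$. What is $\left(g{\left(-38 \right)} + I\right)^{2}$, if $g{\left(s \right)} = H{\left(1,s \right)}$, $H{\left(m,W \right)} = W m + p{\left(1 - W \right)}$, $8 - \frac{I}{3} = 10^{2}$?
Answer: $\left(314 - \sqrt{78}\right)^{2} \approx 93128.0$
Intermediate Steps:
$p{\left(o \right)} = \sqrt{2} \sqrt{o}$ ($p{\left(o \right)} = \sqrt{2 o} = \sqrt{2} \sqrt{o}$)
$I = -276$ ($I = 24 - 3 \cdot 10^{2} = 24 - 300 = -276$)
$H{\left(m,W \right)} = W m + \sqrt{2} \sqrt{1 - W}$
$g{\left(s \right)} = s + \sqrt{2 - 2 s}$ ($g{\left(s \right)} = \sqrt{2 - 2 s} + s 1 = \sqrt{2 - 2 s} + s = s + \sqrt{2 - 2 s}$)
$\left(g{\left(-38 \right)} + I\right)^{2} = \left(\left(-38 + \sqrt{2 - -76}\right) - 276\right)^{2} = \left(\left(-38 + \sqrt{2 + 76}\right) - 276\right)^{2} = \left(\left(-38 + \sqrt{78}\right) - 276\right)^{2} = \left(-314 + \sqrt{78}\right)^{2}$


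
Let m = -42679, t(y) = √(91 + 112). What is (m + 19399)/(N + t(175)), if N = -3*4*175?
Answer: 6984000/629971 + 23280*√203/4409797 ≈ 11.161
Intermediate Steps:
t(y) = √203
N = -2100 (N = -12*175 = -2100)
(m + 19399)/(N + t(175)) = (-42679 + 19399)/(-2100 + √203) = -23280/(-2100 + √203)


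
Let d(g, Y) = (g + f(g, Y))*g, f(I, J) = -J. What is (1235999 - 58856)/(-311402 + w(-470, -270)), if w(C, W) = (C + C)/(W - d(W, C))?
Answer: -6324789339/1673163040 ≈ -3.7801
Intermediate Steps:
d(g, Y) = g*(g - Y) (d(g, Y) = (g - Y)*g = g*(g - Y))
w(C, W) = 2*C/(W - W*(W - C)) (w(C, W) = (C + C)/(W - W*(W - C)) = (2*C)/(W - W*(W - C)) = 2*C/(W - W*(W - C)))
(1235999 - 58856)/(-311402 + w(-470, -270)) = (1235999 - 58856)/(-311402 + 2*(-470)/(-270*(1 - 470 - 1*(-270)))) = 1177143/(-311402 + 2*(-470)*(-1/270)/(1 - 470 + 270)) = 1177143/(-311402 + 2*(-470)*(-1/270)/(-199)) = 1177143/(-311402 + 2*(-470)*(-1/270)*(-1/199)) = 1177143/(-311402 - 94/5373) = 1177143/(-1673163040/5373) = 1177143*(-5373/1673163040) = -6324789339/1673163040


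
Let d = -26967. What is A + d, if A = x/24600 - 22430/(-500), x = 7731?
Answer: -220758971/8200 ≈ -26922.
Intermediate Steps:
A = 370429/8200 (A = 7731/24600 - 22430/(-500) = 7731*(1/24600) - 22430*(-1/500) = 2577/8200 + 2243/50 = 370429/8200 ≈ 45.174)
A + d = 370429/8200 - 26967 = -220758971/8200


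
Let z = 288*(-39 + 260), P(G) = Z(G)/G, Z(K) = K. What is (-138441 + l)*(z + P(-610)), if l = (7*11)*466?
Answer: -6527777791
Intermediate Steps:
P(G) = 1 (P(G) = G/G = 1)
l = 35882 (l = 77*466 = 35882)
z = 63648 (z = 288*221 = 63648)
(-138441 + l)*(z + P(-610)) = (-138441 + 35882)*(63648 + 1) = -102559*63649 = -6527777791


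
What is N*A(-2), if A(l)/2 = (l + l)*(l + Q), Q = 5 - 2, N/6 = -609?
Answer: 29232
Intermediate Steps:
N = -3654 (N = 6*(-609) = -3654)
Q = 3
A(l) = 4*l*(3 + l) (A(l) = 2*((l + l)*(l + 3)) = 2*((2*l)*(3 + l)) = 2*(2*l*(3 + l)) = 4*l*(3 + l))
N*A(-2) = -14616*(-2)*(3 - 2) = -14616*(-2) = -3654*(-8) = 29232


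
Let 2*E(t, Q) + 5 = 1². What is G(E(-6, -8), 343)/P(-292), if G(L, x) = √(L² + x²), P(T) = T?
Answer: -√117653/292 ≈ -1.1747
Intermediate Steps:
E(t, Q) = -2 (E(t, Q) = -5/2 + (½)*1² = -5/2 + (½)*1 = -5/2 + ½ = -2)
G(E(-6, -8), 343)/P(-292) = √((-2)² + 343²)/(-292) = √(4 + 117649)*(-1/292) = √117653*(-1/292) = -√117653/292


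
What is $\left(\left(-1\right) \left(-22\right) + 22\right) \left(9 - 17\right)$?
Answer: $-352$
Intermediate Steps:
$\left(\left(-1\right) \left(-22\right) + 22\right) \left(9 - 17\right) = \left(22 + 22\right) \left(9 - 17\right) = 44 \left(-8\right) = -352$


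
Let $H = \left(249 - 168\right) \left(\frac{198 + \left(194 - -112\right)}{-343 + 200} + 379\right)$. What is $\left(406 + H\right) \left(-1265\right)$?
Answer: $- \frac{506826965}{13} \approx -3.8987 \cdot 10^{7}$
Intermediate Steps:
$H = \frac{4349133}{143}$ ($H = 81 \left(\frac{198 + \left(194 + 112\right)}{-143} + 379\right) = 81 \left(\left(198 + 306\right) \left(- \frac{1}{143}\right) + 379\right) = 81 \left(504 \left(- \frac{1}{143}\right) + 379\right) = 81 \left(- \frac{504}{143} + 379\right) = 81 \cdot \frac{53693}{143} = \frac{4349133}{143} \approx 30414.0$)
$\left(406 + H\right) \left(-1265\right) = \left(406 + \frac{4349133}{143}\right) \left(-1265\right) = \frac{4407191}{143} \left(-1265\right) = - \frac{506826965}{13}$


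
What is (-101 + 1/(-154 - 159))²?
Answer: 999444996/97969 ≈ 10202.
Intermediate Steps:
(-101 + 1/(-154 - 159))² = (-101 + 1/(-313))² = (-101 - 1/313)² = (-31614/313)² = 999444996/97969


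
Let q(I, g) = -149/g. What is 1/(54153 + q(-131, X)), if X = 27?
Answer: 27/1461982 ≈ 1.8468e-5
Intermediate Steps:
1/(54153 + q(-131, X)) = 1/(54153 - 149/27) = 1/(1461982/27) = 27/1461982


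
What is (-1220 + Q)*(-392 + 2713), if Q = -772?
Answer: -4623432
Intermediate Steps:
(-1220 + Q)*(-392 + 2713) = (-1220 - 772)*(-392 + 2713) = -1992*2321 = -4623432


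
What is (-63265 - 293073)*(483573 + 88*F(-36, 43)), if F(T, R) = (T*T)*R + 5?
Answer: -1919976582026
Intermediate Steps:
F(T, R) = 5 + R*T² (F(T, R) = T²*R + 5 = R*T² + 5 = 5 + R*T²)
(-63265 - 293073)*(483573 + 88*F(-36, 43)) = (-63265 - 293073)*(483573 + 88*(5 + 43*(-36)²)) = -356338*(483573 + 88*(5 + 43*1296)) = -356338*(483573 + 88*(5 + 55728)) = -356338*(483573 + 88*55733) = -356338*(483573 + 4904504) = -356338*5388077 = -1919976582026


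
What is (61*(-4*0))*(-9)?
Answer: 0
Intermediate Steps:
(61*(-4*0))*(-9) = (61*0)*(-9) = 0*(-9) = 0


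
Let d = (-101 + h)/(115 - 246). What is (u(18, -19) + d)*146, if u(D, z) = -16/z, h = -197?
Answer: 1132668/2489 ≈ 455.07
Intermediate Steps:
d = 298/131 (d = (-101 - 197)/(115 - 246) = -298/(-131) = -298*(-1/131) = 298/131 ≈ 2.2748)
(u(18, -19) + d)*146 = (-16/(-19) + 298/131)*146 = (-16*(-1/19) + 298/131)*146 = (16/19 + 298/131)*146 = (7758/2489)*146 = 1132668/2489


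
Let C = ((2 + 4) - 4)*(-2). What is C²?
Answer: 16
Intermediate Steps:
C = -4 (C = (6 - 4)*(-2) = 2*(-2) = -4)
C² = (-4)² = 16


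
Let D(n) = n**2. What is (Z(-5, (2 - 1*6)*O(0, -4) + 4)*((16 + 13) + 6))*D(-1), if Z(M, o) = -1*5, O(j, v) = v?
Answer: -175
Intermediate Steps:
Z(M, o) = -5
(Z(-5, (2 - 1*6)*O(0, -4) + 4)*((16 + 13) + 6))*D(-1) = -5*((16 + 13) + 6)*(-1)**2 = -5*(29 + 6)*1 = -5*35*1 = -175*1 = -175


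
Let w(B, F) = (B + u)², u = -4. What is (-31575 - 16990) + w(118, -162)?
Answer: -35569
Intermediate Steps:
w(B, F) = (-4 + B)² (w(B, F) = (B - 4)² = (-4 + B)²)
(-31575 - 16990) + w(118, -162) = (-31575 - 16990) + (-4 + 118)² = -48565 + 114² = -48565 + 12996 = -35569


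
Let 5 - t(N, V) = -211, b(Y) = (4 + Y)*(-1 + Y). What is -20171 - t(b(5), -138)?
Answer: -20387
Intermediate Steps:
b(Y) = (-1 + Y)*(4 + Y)
t(N, V) = 216 (t(N, V) = 5 - 1*(-211) = 5 + 211 = 216)
-20171 - t(b(5), -138) = -20171 - 1*216 = -20171 - 216 = -20387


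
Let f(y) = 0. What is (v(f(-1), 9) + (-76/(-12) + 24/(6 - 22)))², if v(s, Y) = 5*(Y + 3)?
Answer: 151321/36 ≈ 4203.4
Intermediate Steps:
v(s, Y) = 15 + 5*Y (v(s, Y) = 5*(3 + Y) = 15 + 5*Y)
(v(f(-1), 9) + (-76/(-12) + 24/(6 - 22)))² = ((15 + 5*9) + (-76/(-12) + 24/(6 - 22)))² = ((15 + 45) + (-76*(-1/12) + 24/(-16)))² = (60 + (19/3 + 24*(-1/16)))² = (60 + (19/3 - 3/2))² = (60 + 29/6)² = (389/6)² = 151321/36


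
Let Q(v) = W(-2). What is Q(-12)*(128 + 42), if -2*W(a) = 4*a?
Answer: 680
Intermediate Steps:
W(a) = -2*a
Q(v) = 4 (Q(v) = -2*(-2) = 4)
Q(-12)*(128 + 42) = 4*(128 + 42) = 4*170 = 680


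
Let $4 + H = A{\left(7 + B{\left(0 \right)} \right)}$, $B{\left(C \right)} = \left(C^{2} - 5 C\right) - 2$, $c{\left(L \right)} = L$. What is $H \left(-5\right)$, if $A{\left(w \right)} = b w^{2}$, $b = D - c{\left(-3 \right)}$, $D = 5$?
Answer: $-980$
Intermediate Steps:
$B{\left(C \right)} = -2 + C^{2} - 5 C$
$b = 8$ ($b = 5 - -3 = 5 + 3 = 8$)
$A{\left(w \right)} = 8 w^{2}$
$H = 196$ ($H = -4 + 8 \left(7 - \left(2 - 0^{2}\right)\right)^{2} = -4 + 8 \left(7 + \left(-2 + 0 + 0\right)\right)^{2} = -4 + 8 \left(7 - 2\right)^{2} = -4 + 8 \cdot 5^{2} = -4 + 8 \cdot 25 = -4 + 200 = 196$)
$H \left(-5\right) = 196 \left(-5\right) = -980$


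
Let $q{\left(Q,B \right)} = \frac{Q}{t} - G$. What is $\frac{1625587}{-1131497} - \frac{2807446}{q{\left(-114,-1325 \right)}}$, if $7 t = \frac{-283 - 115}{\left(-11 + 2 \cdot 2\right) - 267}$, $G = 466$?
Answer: $\frac{315909131248259}{114315141910} \approx 2763.5$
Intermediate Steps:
$t = \frac{199}{959}$ ($t = \frac{\left(-283 - 115\right) \frac{1}{\left(-11 + 2 \cdot 2\right) - 267}}{7} = \frac{\left(-398\right) \frac{1}{\left(-11 + 4\right) - 267}}{7} = \frac{\left(-398\right) \frac{1}{-7 - 267}}{7} = \frac{\left(-398\right) \frac{1}{-274}}{7} = \frac{\left(-398\right) \left(- \frac{1}{274}\right)}{7} = \frac{1}{7} \cdot \frac{199}{137} = \frac{199}{959} \approx 0.20751$)
$q{\left(Q,B \right)} = -466 + \frac{959 Q}{199}$ ($q{\left(Q,B \right)} = \frac{Q}{\frac{199}{959}} - 466 = Q \frac{959}{199} - 466 = \frac{959 Q}{199} - 466 = -466 + \frac{959 Q}{199}$)
$\frac{1625587}{-1131497} - \frac{2807446}{q{\left(-114,-1325 \right)}} = \frac{1625587}{-1131497} - \frac{2807446}{-466 + \frac{959}{199} \left(-114\right)} = 1625587 \left(- \frac{1}{1131497}\right) - \frac{2807446}{-466 - \frac{109326}{199}} = - \frac{1625587}{1131497} - \frac{2807446}{- \frac{202060}{199}} = - \frac{1625587}{1131497} - - \frac{279340877}{101030} = - \frac{1625587}{1131497} + \frac{279340877}{101030} = \frac{315909131248259}{114315141910}$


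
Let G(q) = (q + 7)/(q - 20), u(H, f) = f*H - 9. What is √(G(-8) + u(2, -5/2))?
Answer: I*√2737/14 ≈ 3.7369*I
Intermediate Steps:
u(H, f) = -9 + H*f (u(H, f) = H*f - 9 = -9 + H*f)
G(q) = (7 + q)/(-20 + q)
√(G(-8) + u(2, -5/2)) = √((7 - 8)/(-20 - 8) + (-9 + 2*(-5/2))) = √(-1/(-28) + (-9 + 2*(-5*½))) = √(-1/28*(-1) + (-9 + 2*(-5/2))) = √(1/28 + (-9 - 5)) = √(1/28 - 14) = √(-391/28) = I*√2737/14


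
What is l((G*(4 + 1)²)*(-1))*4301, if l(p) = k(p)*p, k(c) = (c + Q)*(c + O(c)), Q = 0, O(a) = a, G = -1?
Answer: 134406250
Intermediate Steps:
k(c) = 2*c² (k(c) = (c + 0)*(c + c) = c*(2*c) = 2*c²)
l(p) = 2*p³ (l(p) = (2*p²)*p = 2*p³)
l((G*(4 + 1)²)*(-1))*4301 = (2*(-(4 + 1)²*(-1))³)*4301 = (2*(-1*5²*(-1))³)*4301 = (2*(-1*25*(-1))³)*4301 = (2*(-25*(-1))³)*4301 = (2*25³)*4301 = (2*15625)*4301 = 31250*4301 = 134406250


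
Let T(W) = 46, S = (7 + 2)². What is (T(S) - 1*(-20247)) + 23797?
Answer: 44090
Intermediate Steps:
S = 81 (S = 9² = 81)
(T(S) - 1*(-20247)) + 23797 = (46 - 1*(-20247)) + 23797 = (46 + 20247) + 23797 = 20293 + 23797 = 44090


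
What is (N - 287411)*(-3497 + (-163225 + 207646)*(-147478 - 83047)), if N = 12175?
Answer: 2818459170017192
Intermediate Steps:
(N - 287411)*(-3497 + (-163225 + 207646)*(-147478 - 83047)) = (12175 - 287411)*(-3497 + (-163225 + 207646)*(-147478 - 83047)) = -275236*(-3497 + 44421*(-230525)) = -275236*(-3497 - 10240151025) = -275236*(-10240154522) = 2818459170017192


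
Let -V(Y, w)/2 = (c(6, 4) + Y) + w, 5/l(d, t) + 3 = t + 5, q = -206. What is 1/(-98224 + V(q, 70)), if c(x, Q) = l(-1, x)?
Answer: -4/391813 ≈ -1.0209e-5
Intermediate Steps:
l(d, t) = 5/(2 + t) (l(d, t) = 5/(-3 + (t + 5)) = 5/(-3 + (5 + t)) = 5/(2 + t))
c(x, Q) = 5/(2 + x)
V(Y, w) = -5/4 - 2*Y - 2*w (V(Y, w) = -2*((5/(2 + 6) + Y) + w) = -2*((5/8 + Y) + w) = -2*(5/8 + Y + w) = -5/4 - 2*Y - 2*w)
1/(-98224 + V(q, 70)) = 1/(-98224 + (-5/4 - 2*(-206) - 2*70)) = 1/(-98224 + (-5/4 + 412 - 140)) = 1/(-98224 + 1083/4) = 1/(-391813/4) = -4/391813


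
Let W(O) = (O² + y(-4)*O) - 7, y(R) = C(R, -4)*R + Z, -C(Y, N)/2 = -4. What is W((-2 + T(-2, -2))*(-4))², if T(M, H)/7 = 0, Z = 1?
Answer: 36481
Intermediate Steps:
C(Y, N) = 8 (C(Y, N) = -2*(-4) = 8)
T(M, H) = 0 (T(M, H) = 7*0 = 0)
y(R) = 1 + 8*R (y(R) = 8*R + 1 = 1 + 8*R)
W(O) = -7 + O² - 31*O (W(O) = (O² + (1 + 8*(-4))*O) - 7 = (O² + (1 - 32)*O) - 7 = (O² - 31*O) - 7 = -7 + O² - 31*O)
W((-2 + T(-2, -2))*(-4))² = (-7 + ((-2 + 0)*(-4))² - 31*(-2 + 0)*(-4))² = (-7 + (-2*(-4))² - (-62)*(-4))² = (-7 + 8² - 31*8)² = (-7 + 64 - 248)² = (-191)² = 36481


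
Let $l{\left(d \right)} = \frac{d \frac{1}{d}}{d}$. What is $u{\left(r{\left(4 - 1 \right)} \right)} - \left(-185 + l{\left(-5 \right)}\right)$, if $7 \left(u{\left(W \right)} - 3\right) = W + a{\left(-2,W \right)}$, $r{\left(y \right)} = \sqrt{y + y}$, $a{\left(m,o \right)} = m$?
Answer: $\frac{6577}{35} + \frac{\sqrt{6}}{7} \approx 188.26$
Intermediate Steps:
$r{\left(y \right)} = \sqrt{2} \sqrt{y}$ ($r{\left(y \right)} = \sqrt{2 y} = \sqrt{2} \sqrt{y}$)
$u{\left(W \right)} = \frac{19}{7} + \frac{W}{7}$ ($u{\left(W \right)} = 3 + \frac{W - 2}{7} = 3 + \frac{-2 + W}{7} = 3 + \left(- \frac{2}{7} + \frac{W}{7}\right) = \frac{19}{7} + \frac{W}{7}$)
$l{\left(d \right)} = \frac{1}{d}$ ($l{\left(d \right)} = 1 \frac{1}{d} = \frac{1}{d}$)
$u{\left(r{\left(4 - 1 \right)} \right)} - \left(-185 + l{\left(-5 \right)}\right) = \left(\frac{19}{7} + \frac{\sqrt{2} \sqrt{4 - 1}}{7}\right) + \left(185 - \frac{1}{-5}\right) = \left(\frac{19}{7} + \frac{\sqrt{2} \sqrt{3}}{7}\right) + \left(185 - - \frac{1}{5}\right) = \left(\frac{19}{7} + \frac{\sqrt{6}}{7}\right) + \left(185 + \frac{1}{5}\right) = \left(\frac{19}{7} + \frac{\sqrt{6}}{7}\right) + \frac{926}{5} = \frac{6577}{35} + \frac{\sqrt{6}}{7}$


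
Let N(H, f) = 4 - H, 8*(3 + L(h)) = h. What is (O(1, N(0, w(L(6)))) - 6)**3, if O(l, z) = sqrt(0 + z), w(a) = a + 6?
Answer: -64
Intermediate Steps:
L(h) = -3 + h/8
w(a) = 6 + a
O(l, z) = sqrt(z)
(O(1, N(0, w(L(6)))) - 6)**3 = (sqrt(4 - 1*0) - 6)**3 = (sqrt(4 + 0) - 6)**3 = (sqrt(4) - 6)**3 = (2 - 6)**3 = (-4)**3 = -64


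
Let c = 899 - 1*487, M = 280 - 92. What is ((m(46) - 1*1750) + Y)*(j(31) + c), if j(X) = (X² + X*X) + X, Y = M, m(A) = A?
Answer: -3585340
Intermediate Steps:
M = 188
c = 412 (c = 899 - 487 = 412)
Y = 188
j(X) = X + 2*X² (j(X) = (X² + X²) + X = 2*X² + X = X + 2*X²)
((m(46) - 1*1750) + Y)*(j(31) + c) = ((46 - 1*1750) + 188)*(31*(1 + 2*31) + 412) = ((46 - 1750) + 188)*(31*(1 + 62) + 412) = (-1704 + 188)*(31*63 + 412) = -1516*(1953 + 412) = -1516*2365 = -3585340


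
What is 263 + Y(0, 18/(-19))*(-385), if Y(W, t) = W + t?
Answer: 11927/19 ≈ 627.74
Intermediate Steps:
263 + Y(0, 18/(-19))*(-385) = 263 + (0 + 18/(-19))*(-385) = 263 + (0 + 18*(-1/19))*(-385) = 263 + (0 - 18/19)*(-385) = 263 - 18/19*(-385) = 263 + 6930/19 = 11927/19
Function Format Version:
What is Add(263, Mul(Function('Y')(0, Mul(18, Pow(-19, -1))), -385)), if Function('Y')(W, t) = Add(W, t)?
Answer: Rational(11927, 19) ≈ 627.74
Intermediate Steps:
Add(263, Mul(Function('Y')(0, Mul(18, Pow(-19, -1))), -385)) = Add(263, Mul(Add(0, Mul(18, Pow(-19, -1))), -385)) = Add(263, Mul(Add(0, Mul(18, Rational(-1, 19))), -385)) = Add(263, Mul(Add(0, Rational(-18, 19)), -385)) = Add(263, Mul(Rational(-18, 19), -385)) = Add(263, Rational(6930, 19)) = Rational(11927, 19)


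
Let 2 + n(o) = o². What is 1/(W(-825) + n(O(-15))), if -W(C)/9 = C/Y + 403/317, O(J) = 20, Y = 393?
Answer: 41527/16837184 ≈ 0.0024664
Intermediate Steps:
n(o) = -2 + o²
W(C) = -3627/317 - 3*C/131 (W(C) = -9*(C/393 + 403/317) = -9*(403/317 + C/393) = -3627/317 - 3*C/131)
1/(W(-825) + n(O(-15))) = 1/((-3627/317 - 3/131*(-825)) + (-2 + 20²)) = 1/((-3627/317 + 2475/131) + (-2 + 400)) = 1/(309438/41527 + 398) = 1/(16837184/41527) = 41527/16837184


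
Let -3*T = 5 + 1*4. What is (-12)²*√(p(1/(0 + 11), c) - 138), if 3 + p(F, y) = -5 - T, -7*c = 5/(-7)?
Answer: 144*I*√143 ≈ 1722.0*I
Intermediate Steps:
T = -3 (T = -(5 + 1*4)/3 = -(5 + 4)/3 = -⅓*9 = -3)
c = 5/49 (c = -5/(7*(-7)) = -5*(-1)/(7*7) = -⅐*(-5/7) = 5/49 ≈ 0.10204)
p(F, y) = -5 (p(F, y) = -3 + (-5 - 1*(-3)) = -3 + (-5 + 3) = -3 - 2 = -5)
(-12)²*√(p(1/(0 + 11), c) - 138) = (-12)²*√(-5 - 138) = 144*√(-143) = 144*(I*√143) = 144*I*√143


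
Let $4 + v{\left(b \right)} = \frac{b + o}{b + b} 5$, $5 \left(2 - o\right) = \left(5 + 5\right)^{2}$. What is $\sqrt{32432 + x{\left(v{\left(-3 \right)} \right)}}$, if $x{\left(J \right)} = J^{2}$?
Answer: $\frac{\sqrt{130457}}{2} \approx 180.59$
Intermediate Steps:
$o = -18$ ($o = 2 - \frac{\left(5 + 5\right)^{2}}{5} = 2 - \frac{10^{2}}{5} = 2 - 20 = -18$)
$v{\left(b \right)} = -4 + \frac{5 \left(-18 + b\right)}{2 b}$ ($v{\left(b \right)} = -4 + \frac{b - 18}{b + b} 5 = -4 + \frac{-18 + b}{2 b} 5 = -4 + \frac{5 \left(-18 + b\right)}{2 b}$)
$\sqrt{32432 + x{\left(v{\left(-3 \right)} \right)}} = \sqrt{32432 + \left(- \frac{3}{2} - \frac{45}{-3}\right)^{2}} = \sqrt{32432 + \left(- \frac{3}{2} - -15\right)^{2}} = \sqrt{32432 + \left(- \frac{3}{2} + 15\right)^{2}} = \sqrt{32432 + \left(\frac{27}{2}\right)^{2}} = \sqrt{32432 + \frac{729}{4}} = \sqrt{\frac{130457}{4}} = \frac{\sqrt{130457}}{2}$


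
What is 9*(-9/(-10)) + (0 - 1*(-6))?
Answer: 141/10 ≈ 14.100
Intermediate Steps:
9*(-9/(-10)) + (0 - 1*(-6)) = 9*(-9*(-⅒)) + (0 + 6) = 9*(9/10) + 6 = 81/10 + 6 = 141/10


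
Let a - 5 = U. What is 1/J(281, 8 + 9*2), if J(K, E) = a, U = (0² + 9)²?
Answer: 1/86 ≈ 0.011628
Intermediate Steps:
U = 81 (U = (0 + 9)² = 9² = 81)
a = 86 (a = 5 + 81 = 86)
J(K, E) = 86
1/J(281, 8 + 9*2) = 1/86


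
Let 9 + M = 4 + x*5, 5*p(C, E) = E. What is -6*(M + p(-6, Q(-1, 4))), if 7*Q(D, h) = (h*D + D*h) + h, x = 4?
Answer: -3126/35 ≈ -89.314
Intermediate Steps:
Q(D, h) = h/7 + 2*D*h/7 (Q(D, h) = ((h*D + D*h) + h)/7 = ((D*h + D*h) + h)/7 = (2*D*h + h)/7 = (h + 2*D*h)/7 = h/7 + 2*D*h/7)
p(C, E) = E/5
M = 15 (M = -9 + (4 + 4*5) = -9 + (4 + 20) = -9 + 24 = 15)
-6*(M + p(-6, Q(-1, 4))) = -6*(15 + ((⅐)*4*(1 + 2*(-1)))/5) = -6*(15 + ((⅐)*4*(1 - 2))/5) = -6*(15 + ((⅐)*4*(-1))/5) = -6*(15 + (⅕)*(-4/7)) = -6*(15 - 4/35) = -6*521/35 = -3126/35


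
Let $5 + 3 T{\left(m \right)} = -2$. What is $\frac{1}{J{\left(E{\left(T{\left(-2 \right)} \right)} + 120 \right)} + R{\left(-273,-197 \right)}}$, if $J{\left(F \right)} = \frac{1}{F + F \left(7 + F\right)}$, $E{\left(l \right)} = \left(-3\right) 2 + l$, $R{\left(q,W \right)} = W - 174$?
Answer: $- \frac{120265}{44618306} \approx -0.0026954$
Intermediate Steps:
$T{\left(m \right)} = - \frac{7}{3}$ ($T{\left(m \right)} = - \frac{5}{3} + \frac{1}{3} \left(-2\right) = - \frac{5}{3} - \frac{2}{3} = - \frac{7}{3}$)
$R{\left(q,W \right)} = -174 + W$
$E{\left(l \right)} = -6 + l$
$\frac{1}{J{\left(E{\left(T{\left(-2 \right)} \right)} + 120 \right)} + R{\left(-273,-197 \right)}} = \frac{1}{\frac{1}{\left(\left(-6 - \frac{7}{3}\right) + 120\right) \left(8 + \left(\left(-6 - \frac{7}{3}\right) + 120\right)\right)} - 371} = \frac{1}{\frac{1}{\left(- \frac{25}{3} + 120\right) \left(8 + \left(- \frac{25}{3} + 120\right)\right)} - 371} = \frac{1}{\frac{1}{\frac{335}{3} \left(8 + \frac{335}{3}\right)} - 371} = \frac{1}{\frac{3}{335 \cdot \frac{359}{3}} - 371} = \frac{1}{\frac{3}{335} \cdot \frac{3}{359} - 371} = \frac{1}{\frac{9}{120265} - 371} = \frac{1}{- \frac{44618306}{120265}} = - \frac{120265}{44618306}$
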